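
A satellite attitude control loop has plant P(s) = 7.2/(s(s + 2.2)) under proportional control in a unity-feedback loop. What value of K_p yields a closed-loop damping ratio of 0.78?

Closed-loop characteristic equation: s² + 2.2s + K_p·7.2 = 0.
So ω_n = √(7.2K_p) and 2ζω_n = 2.2, giving ζ = 2.2/(2√(7.2K_p)).
Setting ζ = 0.78: √(7.2K_p) = 2.2/(2·0.78) = 1.41, so K_p = 1.989/7.2 = 0.276.

K_p = 0.276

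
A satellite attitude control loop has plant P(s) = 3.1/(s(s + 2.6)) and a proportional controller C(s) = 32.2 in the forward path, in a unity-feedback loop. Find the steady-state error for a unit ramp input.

The loop has one pole at the origin (type 1). Velocity error constant K_v = lim_{s→0} s·C(s)P(s) = 32.2·3.1/2.6 = 38.39.
Steady-state error to a unit ramp: e_ss = 1/K_v = 0.026.

0.026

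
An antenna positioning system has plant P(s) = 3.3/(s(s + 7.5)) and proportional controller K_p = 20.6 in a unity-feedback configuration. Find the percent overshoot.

20.1%

The closed-loop denominator s² + 7.5s + 67.98 gives ω_n = √67.98 = 8.245 and ζ = 7.5/(2ω_n) = 0.4548.
%OS = 100·exp(−πζ/√(1−ζ²)) = 100·exp(−π·0.4548/√0.7931) = 20.1%.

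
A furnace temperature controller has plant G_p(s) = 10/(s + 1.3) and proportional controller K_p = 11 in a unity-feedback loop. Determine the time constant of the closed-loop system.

τ = 0.00898 s

Closed-loop transfer function: T(s) = K_p·G_p(s)/(1 + K_p·G_p(s)) = 110/(s + 1.3 + 110) = 110/(s + 111.3).
Time constant τ = 1/111.3 = 0.00898 s.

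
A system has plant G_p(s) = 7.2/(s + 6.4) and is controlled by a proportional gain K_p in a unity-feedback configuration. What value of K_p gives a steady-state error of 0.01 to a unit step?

Steady-state error for a unit step on this type-0 loop is 1/(1 + K_p·G_p(0)).
G_p(0) = 1.125. Require 1/(1 + K_p·1.125) = 0.01, so 1 + 1.125·K_p = 100.
K_p = (100 − 1)/1.125 = 88.

K_p = 88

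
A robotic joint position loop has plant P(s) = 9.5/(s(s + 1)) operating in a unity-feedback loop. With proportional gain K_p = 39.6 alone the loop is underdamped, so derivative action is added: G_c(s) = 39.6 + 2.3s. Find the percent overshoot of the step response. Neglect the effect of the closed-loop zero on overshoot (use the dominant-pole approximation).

Forward path: (39.6 + 2.3s)·9.5/(s(s+1)). The closed-loop characteristic equation is s² + (1 + 9.5·2.3)s + 9.5·39.6 = 0.
That is s² + 22.85s + 376.2 = 0, so ω_n = 19.4 rad/s and ζ = 22.85/(2·19.4) = 0.589.
%OS = 100·exp(−πζ/√(1−ζ²)) = 10.1%.

10.1%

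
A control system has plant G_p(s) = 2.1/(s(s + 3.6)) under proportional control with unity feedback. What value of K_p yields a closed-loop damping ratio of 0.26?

Closed-loop characteristic equation: s² + 3.6s + K_p·2.1 = 0.
So ω_n = √(2.1K_p) and 2ζω_n = 3.6, giving ζ = 3.6/(2√(2.1K_p)).
Setting ζ = 0.26: √(2.1K_p) = 3.6/(2·0.26) = 6.923, so K_p = 47.93/2.1 = 22.8.

K_p = 22.8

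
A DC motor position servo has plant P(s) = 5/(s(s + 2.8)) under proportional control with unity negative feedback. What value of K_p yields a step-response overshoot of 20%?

K_p = 1.89

From %OS = 100·exp(−πζ/√(1−ζ²)) = 20%, ζ = −ln(0.2)/√(π²+ln²(0.2)) = 0.4559.
Characteristic equation s² + 2.8s + 5K_p = 0 gives ζ = 2.8/(2√(5K_p)).
Setting ζ = 0.4559: √(5K_p) = 2.8/(2·0.4559) = 3.071, so K_p = 9.428/5 = 1.89.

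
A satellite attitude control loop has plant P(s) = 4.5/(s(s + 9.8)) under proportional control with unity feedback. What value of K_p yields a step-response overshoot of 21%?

K_p = 27

From %OS = 100·exp(−πζ/√(1−ζ²)) = 21%, ζ = −ln(0.21)/√(π²+ln²(0.21)) = 0.4449.
Characteristic equation s² + 9.8s + 4.5K_p = 0 gives ζ = 9.8/(2√(4.5K_p)).
Setting ζ = 0.4449: √(4.5K_p) = 9.8/(2·0.4449) = 11.01, so K_p = 121.3/4.5 = 27.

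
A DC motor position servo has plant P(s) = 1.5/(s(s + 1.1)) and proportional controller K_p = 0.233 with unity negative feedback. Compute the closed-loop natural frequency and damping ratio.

The closed-loop denominator is s(s+1.1) + 0.233·1.5 = s² + 1.1s + 0.3495.
Matching s² + 2ζω_n s + ω_n²: ω_n = √0.3495 = 0.5912 rad/s and 2ζω_n = 1.1, so ζ = 1.1/(2·0.5912) = 0.93.

ω_n = 0.591 rad/s, ζ = 0.93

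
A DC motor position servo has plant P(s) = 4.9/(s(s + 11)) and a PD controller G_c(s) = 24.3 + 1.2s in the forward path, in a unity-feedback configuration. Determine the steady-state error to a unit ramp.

The loop has one pole at the origin (type 1). Velocity error constant K_v = lim_{s→0} s·G_c(s)P(s) = 24.3·4.9/11 = 10.82.
Steady-state error to a unit ramp: e_ss = 1/K_v = 0.0924.

0.0924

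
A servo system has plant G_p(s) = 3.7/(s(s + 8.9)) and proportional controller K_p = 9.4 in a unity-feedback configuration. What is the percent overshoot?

Closed-loop characteristic equation: s² + 8.9s + 34.78 = 0, so ω_n = 5.897 rad/s and ζ = 8.9/(2·5.897) = 0.7546.
%OS = 100·exp(−πζ/√(1−ζ²)) = 100·exp(−π·0.7546/√0.4306) = 2.7%.

2.7%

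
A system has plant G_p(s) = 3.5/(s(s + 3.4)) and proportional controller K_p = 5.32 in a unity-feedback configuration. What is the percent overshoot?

The closed-loop denominator s² + 3.4s + 18.62 gives ω_n = √18.62 = 4.315 and ζ = 3.4/(2ω_n) = 0.394.
%OS = 100·exp(−πζ/√(1−ζ²)) = 100·exp(−π·0.394/√0.8448) = 26%.

26%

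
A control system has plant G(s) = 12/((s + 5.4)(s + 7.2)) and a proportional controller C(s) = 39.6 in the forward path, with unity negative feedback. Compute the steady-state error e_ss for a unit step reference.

The loop is type 0. Static position error constant K_pos = C(0)·G(0) = 39.6·0.3086 = 12.22.
Steady-state error to a unit step: e_ss = 1/(1+K_pos) = 1/13.22 = 0.0756.

0.0756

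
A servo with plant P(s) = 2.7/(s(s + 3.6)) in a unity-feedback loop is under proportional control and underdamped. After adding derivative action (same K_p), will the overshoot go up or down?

The derivative term adds K·K_d to the s-coefficient of the characteristic equation, raising 2ζω_n while ω_n is unchanged; ζ increases, so overshoot decreases.

decrease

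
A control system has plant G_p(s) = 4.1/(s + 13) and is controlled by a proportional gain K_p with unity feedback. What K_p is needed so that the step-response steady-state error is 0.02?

For a type-0 loop with proportional control, e_ss = 1/(1 + K_p·G_p(0)).
G_p(0) = 0.3154. Require 1/(1 + K_p·0.3154) = 0.02, so 1 + 0.3154·K_p = 50.
K_p = (50 − 1)/0.3154 = 155.

K_p = 155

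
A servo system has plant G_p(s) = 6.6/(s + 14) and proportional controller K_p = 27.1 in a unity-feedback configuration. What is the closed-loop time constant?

τ = 0.00519 s

Closed-loop transfer function: T(s) = K_p·G_p(s)/(1 + K_p·G_p(s)) = 178.9/(s + 14 + 178.9) = 178.9/(s + 192.9).
Time constant τ = 1/192.9 = 0.00519 s.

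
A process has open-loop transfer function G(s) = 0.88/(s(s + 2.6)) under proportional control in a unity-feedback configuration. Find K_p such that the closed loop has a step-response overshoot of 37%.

K_p = 21.1

From %OS = 100·exp(−πζ/√(1−ζ²)) = 37%, ζ = −ln(0.37)/√(π²+ln²(0.37)) = 0.3017.
Characteristic equation s² + 2.6s + 0.88K_p = 0 gives ζ = 2.6/(2√(0.88K_p)).
Setting ζ = 0.3017: √(0.88K_p) = 2.6/(2·0.3017) = 4.308, so K_p = 18.56/0.88 = 21.1.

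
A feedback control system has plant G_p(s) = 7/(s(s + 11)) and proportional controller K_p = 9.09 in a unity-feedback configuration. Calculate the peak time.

T_p = 0.544 s

Closed-loop characteristic equation: s² + 11s + 63.63 = 0, so ω_n = 7.977 rad/s and ζ = 11/(2·7.977) = 0.6895.
Damped frequency ω_d = ω_n√(1−ζ²) = 5.778 rad/s, so peak time T_p = π/ω_d = 0.544 s.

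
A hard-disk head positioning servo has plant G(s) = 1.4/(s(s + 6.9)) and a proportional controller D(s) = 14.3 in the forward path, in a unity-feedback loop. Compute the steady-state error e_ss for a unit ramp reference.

The loop has one pole at the origin (type 1). Velocity error constant K_v = lim_{s→0} s·D(s)G(s) = 14.3·1.4/6.9 = 2.901.
Steady-state error to a unit ramp: e_ss = 1/K_v = 0.345.

0.345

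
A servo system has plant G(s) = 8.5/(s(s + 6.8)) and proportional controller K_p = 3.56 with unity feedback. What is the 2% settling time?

The closed-loop denominator s² + 6.8s + 30.26 gives ω_n = √30.26 = 5.501 and ζ = 6.8/(2ω_n) = 0.6181.
2% settling time T_s ≈ 4/(ζω_n) = 4/3.4 = 1.18 s.

T_s ≈ 1.18 s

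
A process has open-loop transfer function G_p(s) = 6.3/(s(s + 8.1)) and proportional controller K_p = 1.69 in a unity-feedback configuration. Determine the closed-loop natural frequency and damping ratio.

1 + K_p·G_p(s) = 0 gives s² + 8.1s + 10.65 = 0.
Matching s² + 2ζω_n s + ω_n²: ω_n = √10.65 = 3.263 rad/s and 2ζω_n = 8.1, so ζ = 8.1/(2·3.263) = 1.24.

ω_n = 3.26 rad/s, ζ = 1.24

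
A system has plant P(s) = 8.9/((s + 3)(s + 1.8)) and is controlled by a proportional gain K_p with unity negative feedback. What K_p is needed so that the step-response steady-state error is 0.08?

For a type-0 loop with proportional control, e_ss = 1/(1 + K_p·P(0)).
P(0) = 1.648. Require 1/(1 + K_p·1.648) = 0.08, so 1 + 1.648·K_p = 12.5.
K_p = (12.5 − 1)/1.648 = 6.98.

K_p = 6.98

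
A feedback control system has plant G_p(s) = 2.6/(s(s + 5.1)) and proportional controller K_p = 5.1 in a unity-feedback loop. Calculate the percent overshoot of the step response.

From 1 + K_pG_p(s) = 0: s² + 5.1s + 13.26 = 0 ⇒ ω_n = 3.641, ζ = 0.7003.
%OS = 100·exp(−πζ/√(1−ζ²)) = 100·exp(−π·0.7003/√0.5096) = 4.59%.

4.59%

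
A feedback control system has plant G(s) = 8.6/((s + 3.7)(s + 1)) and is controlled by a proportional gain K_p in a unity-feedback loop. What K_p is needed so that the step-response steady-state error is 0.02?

Steady-state error for a unit step on this type-0 loop is 1/(1 + K_p·G(0)).
G(0) = 2.324. Require 1/(1 + K_p·2.324) = 0.02, so 1 + 2.324·K_p = 50.
K_p = (50 − 1)/2.324 = 21.1.

K_p = 21.1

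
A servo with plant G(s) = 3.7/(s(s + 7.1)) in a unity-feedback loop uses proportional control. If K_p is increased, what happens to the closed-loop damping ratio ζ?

ζ = 7.1/(2√(3.7K_p)); increasing K_p raises the denominator, so ζ falls.

decrease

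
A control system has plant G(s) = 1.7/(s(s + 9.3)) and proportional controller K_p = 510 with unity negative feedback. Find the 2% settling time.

From 1 + K_pG(s) = 0: s² + 9.3s + 867 = 0 ⇒ ω_n = 29.44, ζ = 0.1579.
2% settling time T_s ≈ 4/(ζω_n) = 4/4.65 = 0.86 s.

T_s ≈ 0.86 s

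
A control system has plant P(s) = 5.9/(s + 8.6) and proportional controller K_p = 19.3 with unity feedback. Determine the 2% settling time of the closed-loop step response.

T_s ≈ 0.0327 s

Closed-loop transfer function: T(s) = K_p·P(s)/(1 + K_p·P(s)) = 113.9/(s + 8.6 + 113.9) = 113.9/(s + 122.5).
Time constant τ = 1/122.5 = 0.008165 s, so the 2% settling time is about 4τ = 0.0327 s.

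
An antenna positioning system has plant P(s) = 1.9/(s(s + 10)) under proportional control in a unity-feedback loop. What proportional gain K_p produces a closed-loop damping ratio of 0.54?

Closed-loop characteristic equation: s² + 10s + K_p·1.9 = 0.
So ω_n = √(1.9K_p) and 2ζω_n = 10, giving ζ = 10/(2√(1.9K_p)).
Setting ζ = 0.54: √(1.9K_p) = 10/(2·0.54) = 9.259, so K_p = 85.73/1.9 = 45.1.

K_p = 45.1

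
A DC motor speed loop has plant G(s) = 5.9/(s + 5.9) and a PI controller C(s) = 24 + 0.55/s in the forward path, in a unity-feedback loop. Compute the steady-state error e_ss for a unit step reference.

0

The open loop C(s)G(s) has a pole at the origin (type 1), so the static position error constant is infinite and e_ss = 1/(1+∞) = 0.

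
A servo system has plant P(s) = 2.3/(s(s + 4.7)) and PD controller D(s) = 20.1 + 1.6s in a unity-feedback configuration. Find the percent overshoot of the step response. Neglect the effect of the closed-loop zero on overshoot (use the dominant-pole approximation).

Forward path: (20.1 + 1.6s)·2.3/(s(s+4.7)). The closed-loop characteristic equation is s² + (4.7 + 2.3·1.6)s + 2.3·20.1 = 0.
That is s² + 8.38s + 46.23 = 0, so ω_n = 6.799 rad/s and ζ = 8.38/(2·6.799) = 0.6162.
%OS = 100·exp(−πζ/√(1−ζ²)) = 8.56%.

8.56%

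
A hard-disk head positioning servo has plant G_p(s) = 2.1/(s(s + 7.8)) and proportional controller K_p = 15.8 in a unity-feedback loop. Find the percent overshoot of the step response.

The closed-loop denominator s² + 7.8s + 33.18 gives ω_n = √33.18 = 5.76 and ζ = 7.8/(2ω_n) = 0.6771.
%OS = 100·exp(−πζ/√(1−ζ²)) = 100·exp(−π·0.6771/√0.5416) = 5.56%.

5.56%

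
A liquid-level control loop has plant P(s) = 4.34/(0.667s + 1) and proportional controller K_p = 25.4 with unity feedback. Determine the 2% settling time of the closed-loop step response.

T_s ≈ 0.024 s

Closed loop: T(s) = K_p·P/(1+K_p·P) = 110.2/(0.667s + 1 + 110.2), with pole at s = −(1 + 110.2)/0.667 = −166.8.
τ = 1/166.8 = 0.005996 s, so 2% settling time ≈ 4τ = 0.024 s.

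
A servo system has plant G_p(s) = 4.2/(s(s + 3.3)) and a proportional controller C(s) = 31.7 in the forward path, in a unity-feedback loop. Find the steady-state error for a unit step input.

The open loop C(s)G_p(s) has a pole at the origin (type 1), so the static position error constant is infinite and e_ss = 1/(1+∞) = 0.

0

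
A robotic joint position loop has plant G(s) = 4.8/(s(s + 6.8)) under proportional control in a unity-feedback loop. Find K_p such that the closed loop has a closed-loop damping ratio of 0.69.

Closed-loop characteristic equation: s² + 6.8s + K_p·4.8 = 0.
So ω_n = √(4.8K_p) and 2ζω_n = 6.8, giving ζ = 6.8/(2√(4.8K_p)).
Setting ζ = 0.69: √(4.8K_p) = 6.8/(2·0.69) = 4.928, so K_p = 24.28/4.8 = 5.06.

K_p = 5.06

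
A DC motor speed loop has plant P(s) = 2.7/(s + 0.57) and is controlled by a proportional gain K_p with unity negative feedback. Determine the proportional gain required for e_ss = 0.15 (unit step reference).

For a type-0 loop with proportional control, e_ss = 1/(1 + K_p·P(0)).
P(0) = 4.737. Require 1/(1 + K_p·4.737) = 0.15, so 1 + 4.737·K_p = 6.667.
K_p = (6.667 − 1)/4.737 = 1.2.

K_p = 1.2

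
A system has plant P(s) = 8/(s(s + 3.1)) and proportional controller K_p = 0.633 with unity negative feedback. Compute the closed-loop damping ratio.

ζ = 0.689

With unity feedback the closed-loop characteristic equation is s² + 3.1s + 0.633·8 = s² + 3.1s + 5.064 = 0.
So ω_n² = 5.064 ⇒ ω_n = 2.25 rad/s, and ζ = 3.1/(2ω_n) = 0.689.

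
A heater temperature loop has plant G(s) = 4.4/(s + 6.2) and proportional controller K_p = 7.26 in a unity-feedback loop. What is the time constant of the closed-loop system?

τ = 0.0262 s

Closed-loop transfer function: T(s) = K_p·G(s)/(1 + K_p·G(s)) = 31.94/(s + 6.2 + 31.94) = 31.94/(s + 38.14).
Time constant τ = 1/38.14 = 0.0262 s.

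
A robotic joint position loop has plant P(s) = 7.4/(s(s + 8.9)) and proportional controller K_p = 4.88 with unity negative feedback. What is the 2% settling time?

The closed-loop denominator s² + 8.9s + 36.11 gives ω_n = √36.11 = 6.009 and ζ = 8.9/(2ω_n) = 0.7405.
2% settling time T_s ≈ 4/(ζω_n) = 4/4.45 = 0.899 s.

T_s ≈ 0.899 s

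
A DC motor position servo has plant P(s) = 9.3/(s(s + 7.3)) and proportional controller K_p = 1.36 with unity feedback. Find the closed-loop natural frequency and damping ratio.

1 + K_p·P(s) = 0 gives s² + 7.3s + 12.65 = 0.
So ω_n² = 12.65 ⇒ ω_n = 3.556 rad/s, and ζ = 7.3/(2ω_n) = 1.03.

ω_n = 3.56 rad/s, ζ = 1.03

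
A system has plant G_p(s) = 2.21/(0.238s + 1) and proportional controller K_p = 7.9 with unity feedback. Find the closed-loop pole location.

Closed loop: T(s) = K_p·G_p/(1+K_p·G_p) = 17.46/(0.238s + 1 + 17.46), with pole at s = −(1 + 17.46)/0.238 = −77.56.

s = -77.56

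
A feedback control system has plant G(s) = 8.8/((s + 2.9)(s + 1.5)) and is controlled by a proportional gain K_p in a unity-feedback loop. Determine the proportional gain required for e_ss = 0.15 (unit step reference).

K_p = 2.8

For a type-0 loop with proportional control, e_ss = 1/(1 + K_p·G(0)).
G(0) = 2.023. Require 1/(1 + K_p·2.023) = 0.15, so 1 + 2.023·K_p = 6.667.
K_p = (6.667 − 1)/2.023 = 2.8.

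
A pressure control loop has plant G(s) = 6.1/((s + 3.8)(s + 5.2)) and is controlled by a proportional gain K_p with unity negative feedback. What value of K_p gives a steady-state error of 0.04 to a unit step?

Steady-state error for a unit step on this type-0 loop is 1/(1 + K_p·G(0)).
G(0) = 0.3087. Require 1/(1 + K_p·0.3087) = 0.04, so 1 + 0.3087·K_p = 25.
K_p = (25 − 1)/0.3087 = 77.7.

K_p = 77.7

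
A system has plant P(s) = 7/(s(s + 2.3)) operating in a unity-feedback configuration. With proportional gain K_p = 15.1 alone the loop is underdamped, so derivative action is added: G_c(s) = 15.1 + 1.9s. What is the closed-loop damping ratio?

Forward path: (15.1 + 1.9s)·7/(s(s+2.3)). The closed-loop characteristic equation is s² + (2.3 + 7·1.9)s + 7·15.1 = 0.
That is s² + 15.6s + 105.7 = 0, so ω_n = 10.28 rad/s and ζ = 15.6/(2·10.28) = 0.7587.

ζ = 0.759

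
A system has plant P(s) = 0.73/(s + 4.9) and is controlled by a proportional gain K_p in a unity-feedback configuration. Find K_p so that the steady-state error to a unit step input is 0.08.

K_p = 77.2

For a type-0 loop with proportional control, e_ss = 1/(1 + K_p·P(0)).
P(0) = 0.149. Require 1/(1 + K_p·0.149) = 0.08, so 1 + 0.149·K_p = 12.5.
K_p = (12.5 − 1)/0.149 = 77.2.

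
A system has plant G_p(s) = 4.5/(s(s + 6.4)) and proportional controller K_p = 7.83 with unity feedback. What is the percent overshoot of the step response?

13.4%

Closed-loop characteristic equation: s² + 6.4s + 35.23 = 0, so ω_n = 5.936 rad/s and ζ = 6.4/(2·5.936) = 0.5391.
%OS = 100·exp(−πζ/√(1−ζ²)) = 100·exp(−π·0.5391/√0.7094) = 13.4%.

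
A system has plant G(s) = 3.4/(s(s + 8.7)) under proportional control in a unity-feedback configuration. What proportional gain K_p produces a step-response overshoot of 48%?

K_p = 108

From %OS = 100·exp(−πζ/√(1−ζ²)) = 48%, ζ = −ln(0.48)/√(π²+ln²(0.48)) = 0.2275.
Characteristic equation s² + 8.7s + 3.4K_p = 0 gives ζ = 8.7/(2√(3.4K_p)).
Setting ζ = 0.2275: √(3.4K_p) = 8.7/(2·0.2275) = 19.12, so K_p = 365.6/3.4 = 108.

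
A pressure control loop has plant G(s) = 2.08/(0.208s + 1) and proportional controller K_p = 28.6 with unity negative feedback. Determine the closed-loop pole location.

s = -290.8

Closed loop: T(s) = K_p·G/(1+K_p·G) = 59.49/(0.208s + 1 + 59.49), with pole at s = −(1 + 59.49)/0.208 = −290.8.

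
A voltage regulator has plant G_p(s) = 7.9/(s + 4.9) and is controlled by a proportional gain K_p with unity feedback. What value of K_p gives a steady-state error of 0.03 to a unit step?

For a type-0 loop with proportional control, e_ss = 1/(1 + K_p·G_p(0)).
G_p(0) = 1.612. Require 1/(1 + K_p·1.612) = 0.03, so 1 + 1.612·K_p = 33.33.
K_p = (33.33 − 1)/1.612 = 20.1.

K_p = 20.1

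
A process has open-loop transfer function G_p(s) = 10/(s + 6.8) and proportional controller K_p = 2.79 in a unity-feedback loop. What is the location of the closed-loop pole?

s = -34.7

Closed-loop transfer function: T(s) = K_p·G_p(s)/(1 + K_p·G_p(s)) = 27.9/(s + 6.8 + 27.9) = 27.9/(s + 34.7).
The closed-loop pole is at s = −34.7.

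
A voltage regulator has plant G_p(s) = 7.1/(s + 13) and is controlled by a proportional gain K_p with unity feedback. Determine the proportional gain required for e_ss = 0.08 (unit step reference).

Steady-state error for a unit step on this type-0 loop is 1/(1 + K_p·G_p(0)).
G_p(0) = 0.5462. Require 1/(1 + K_p·0.5462) = 0.08, so 1 + 0.5462·K_p = 12.5.
K_p = (12.5 − 1)/0.5462 = 21.1.

K_p = 21.1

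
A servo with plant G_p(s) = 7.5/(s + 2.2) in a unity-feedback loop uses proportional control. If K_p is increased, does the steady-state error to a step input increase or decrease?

e_ss = 1/(1 + K_p·G_p(0)); a larger K_p raises the denominator, so e_ss decreases.

decrease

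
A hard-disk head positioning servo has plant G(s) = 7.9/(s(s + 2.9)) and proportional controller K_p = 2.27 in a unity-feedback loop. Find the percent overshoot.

The closed-loop denominator s² + 2.9s + 17.93 gives ω_n = √17.93 = 4.235 and ζ = 2.9/(2ω_n) = 0.3424.
%OS = 100·exp(−πζ/√(1−ζ²)) = 100·exp(−π·0.3424/√0.8828) = 31.8%.

31.8%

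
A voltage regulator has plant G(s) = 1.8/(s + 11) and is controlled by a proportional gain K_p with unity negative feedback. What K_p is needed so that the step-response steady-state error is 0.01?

Steady-state error for a unit step on this type-0 loop is 1/(1 + K_p·G(0)).
G(0) = 0.1636. Require 1/(1 + K_p·0.1636) = 0.01, so 1 + 0.1636·K_p = 100.
K_p = (100 − 1)/0.1636 = 605.

K_p = 605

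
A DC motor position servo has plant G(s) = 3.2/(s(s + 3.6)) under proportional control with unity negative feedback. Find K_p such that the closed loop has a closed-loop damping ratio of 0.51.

K_p = 3.89

Closed-loop characteristic equation: s² + 3.6s + K_p·3.2 = 0.
So ω_n = √(3.2K_p) and 2ζω_n = 3.6, giving ζ = 3.6/(2√(3.2K_p)).
Setting ζ = 0.51: √(3.2K_p) = 3.6/(2·0.51) = 3.529, so K_p = 12.46/3.2 = 3.89.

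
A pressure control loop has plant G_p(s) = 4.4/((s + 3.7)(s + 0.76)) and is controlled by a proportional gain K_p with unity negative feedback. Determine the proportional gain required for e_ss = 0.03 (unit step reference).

K_p = 20.7

Steady-state error for a unit step on this type-0 loop is 1/(1 + K_p·G_p(0)).
G_p(0) = 1.565. Require 1/(1 + K_p·1.565) = 0.03, so 1 + 1.565·K_p = 33.33.
K_p = (33.33 − 1)/1.565 = 20.7.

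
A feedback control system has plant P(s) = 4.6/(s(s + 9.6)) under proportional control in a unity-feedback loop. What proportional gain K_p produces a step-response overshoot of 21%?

From %OS = 100·exp(−πζ/√(1−ζ²)) = 21%, ζ = −ln(0.21)/√(π²+ln²(0.21)) = 0.4449.
Characteristic equation s² + 9.6s + 4.6K_p = 0 gives ζ = 9.6/(2√(4.6K_p)).
Setting ζ = 0.4449: √(4.6K_p) = 9.6/(2·0.4449) = 10.79, so K_p = 116.4/4.6 = 25.3.

K_p = 25.3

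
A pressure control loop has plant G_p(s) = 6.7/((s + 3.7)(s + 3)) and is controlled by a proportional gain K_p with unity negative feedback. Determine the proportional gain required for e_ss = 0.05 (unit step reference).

K_p = 31.5

The loop is type 0, so e_ss(step) = 1/(1 + K_pos) with K_pos = K_p·G_p(0).
G_p(0) = 0.6036. Require 1/(1 + K_p·0.6036) = 0.05, so 1 + 0.6036·K_p = 20.
K_p = (20 − 1)/0.6036 = 31.5.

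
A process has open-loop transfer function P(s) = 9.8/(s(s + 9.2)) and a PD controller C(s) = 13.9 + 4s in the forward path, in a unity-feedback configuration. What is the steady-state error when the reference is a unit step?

The open loop C(s)P(s) has a pole at the origin (type 1), so the static position error constant is infinite and e_ss = 1/(1+∞) = 0.

0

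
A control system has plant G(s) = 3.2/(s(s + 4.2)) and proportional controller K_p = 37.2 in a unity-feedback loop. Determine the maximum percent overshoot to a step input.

54%

Closed-loop characteristic equation: s² + 4.2s + 119 = 0, so ω_n = 10.91 rad/s and ζ = 4.2/(2·10.91) = 0.1925.
%OS = 100·exp(−πζ/√(1−ζ²)) = 100·exp(−π·0.1925/√0.963) = 54%.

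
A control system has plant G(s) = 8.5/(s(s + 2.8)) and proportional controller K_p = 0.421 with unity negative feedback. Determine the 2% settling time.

From 1 + K_pG(s) = 0: s² + 2.8s + 3.579 = 0 ⇒ ω_n = 1.892, ζ = 0.7401.
2% settling time T_s ≈ 4/(ζω_n) = 4/1.4 = 2.86 s.

T_s ≈ 2.86 s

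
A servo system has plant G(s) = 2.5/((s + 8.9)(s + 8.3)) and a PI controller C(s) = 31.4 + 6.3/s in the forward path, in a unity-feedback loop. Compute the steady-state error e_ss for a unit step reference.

The open loop C(s)G(s) has a pole at the origin (type 1), so the static position error constant is infinite and e_ss = 1/(1+∞) = 0.

0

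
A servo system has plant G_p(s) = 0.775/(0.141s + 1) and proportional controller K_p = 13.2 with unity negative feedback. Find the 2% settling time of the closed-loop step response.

T_s ≈ 0.0502 s

Closed loop: T(s) = K_p·G_p/(1+K_p·G_p) = 10.23/(0.141s + 1 + 10.23), with pole at s = −(1 + 10.23)/0.141 = −79.65.
τ = 1/79.65 = 0.01256 s, so 2% settling time ≈ 4τ = 0.0502 s.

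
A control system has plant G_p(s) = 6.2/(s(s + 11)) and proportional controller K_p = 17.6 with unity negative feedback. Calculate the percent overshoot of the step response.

14.3%

Closed-loop characteristic equation: s² + 11s + 109.1 = 0, so ω_n = 10.45 rad/s and ζ = 11/(2·10.45) = 0.5265.
%OS = 100·exp(−πζ/√(1−ζ²)) = 100·exp(−π·0.5265/√0.7228) = 14.3%.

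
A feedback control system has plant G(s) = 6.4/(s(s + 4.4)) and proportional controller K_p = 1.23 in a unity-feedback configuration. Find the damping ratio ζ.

ζ = 0.784

With unity feedback the closed-loop characteristic equation is s² + 4.4s + 1.23·6.4 = s² + 4.4s + 7.872 = 0.
Matching s² + 2ζω_n s + ω_n²: ω_n = √7.872 = 2.806 rad/s and 2ζω_n = 4.4, so ζ = 4.4/(2·2.806) = 0.784.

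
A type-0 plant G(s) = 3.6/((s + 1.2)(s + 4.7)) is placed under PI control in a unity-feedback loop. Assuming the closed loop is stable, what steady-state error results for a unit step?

0

The PI controller's integrator makes the forward path type 1, so e_ss to a step is zero.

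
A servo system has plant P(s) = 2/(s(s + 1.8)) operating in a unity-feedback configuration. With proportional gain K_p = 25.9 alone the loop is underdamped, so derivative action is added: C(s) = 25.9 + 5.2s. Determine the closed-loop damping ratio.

ζ = 0.848

Forward path: (25.9 + 5.2s)·2/(s(s+1.8)). The closed-loop characteristic equation is s² + (1.8 + 2·5.2)s + 2·25.9 = 0.
That is s² + 12.2s + 51.8 = 0, so ω_n = 7.197 rad/s and ζ = 12.2/(2·7.197) = 0.8475.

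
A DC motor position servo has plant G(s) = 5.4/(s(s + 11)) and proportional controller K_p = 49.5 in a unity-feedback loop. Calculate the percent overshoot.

32.6%

The closed-loop denominator s² + 11s + 267.3 gives ω_n = √267.3 = 16.35 and ζ = 11/(2ω_n) = 0.3364.
%OS = 100·exp(−πζ/√(1−ζ²)) = 100·exp(−π·0.3364/√0.8868) = 32.6%.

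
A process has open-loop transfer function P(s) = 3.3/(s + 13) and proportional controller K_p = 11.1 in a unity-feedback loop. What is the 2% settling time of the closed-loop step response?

Closed-loop transfer function: T(s) = K_p·P(s)/(1 + K_p·P(s)) = 36.63/(s + 13 + 36.63) = 36.63/(s + 49.63).
Time constant τ = 1/49.63 = 0.02015 s, so the 2% settling time is about 4τ = 0.0806 s.

T_s ≈ 0.0806 s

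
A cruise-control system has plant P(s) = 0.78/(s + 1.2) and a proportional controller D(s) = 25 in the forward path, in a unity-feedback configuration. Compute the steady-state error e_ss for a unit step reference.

The loop is type 0. Static position error constant K_pos = D(0)·P(0) = 25·0.65 = 16.25.
Steady-state error to a unit step: e_ss = 1/(1+K_pos) = 1/17.25 = 0.058.

0.058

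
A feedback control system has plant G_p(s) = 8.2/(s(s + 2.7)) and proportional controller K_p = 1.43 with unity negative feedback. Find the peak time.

From 1 + K_pG_p(s) = 0: s² + 2.7s + 11.73 = 0 ⇒ ω_n = 3.424, ζ = 0.3942.
Damped frequency ω_d = ω_n√(1−ζ²) = 3.147 rad/s, so peak time T_p = π/ω_d = 0.998 s.

T_p = 0.998 s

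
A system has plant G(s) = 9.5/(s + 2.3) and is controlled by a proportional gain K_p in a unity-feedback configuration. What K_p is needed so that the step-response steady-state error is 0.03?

K_p = 7.83

For a type-0 loop with proportional control, e_ss = 1/(1 + K_p·G(0)).
G(0) = 4.13. Require 1/(1 + K_p·4.13) = 0.03, so 1 + 4.13·K_p = 33.33.
K_p = (33.33 − 1)/4.13 = 7.83.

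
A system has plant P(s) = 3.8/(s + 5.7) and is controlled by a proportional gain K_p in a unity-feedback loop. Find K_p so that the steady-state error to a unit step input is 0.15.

K_p = 8.5

The loop is type 0, so e_ss(step) = 1/(1 + K_pos) with K_pos = K_p·P(0).
P(0) = 0.6667. Require 1/(1 + K_p·0.6667) = 0.15, so 1 + 0.6667·K_p = 6.667.
K_p = (6.667 − 1)/0.6667 = 8.5.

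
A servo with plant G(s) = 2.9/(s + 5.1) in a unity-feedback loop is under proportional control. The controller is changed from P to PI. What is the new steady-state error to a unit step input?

0

The integrator makes K_pos = lim_{s→0} C(s)G(s) infinite, so e_ss = 1/(1+K_pos) = 0.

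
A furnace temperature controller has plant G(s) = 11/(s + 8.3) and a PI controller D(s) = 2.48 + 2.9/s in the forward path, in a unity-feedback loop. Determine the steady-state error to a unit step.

0

The open loop D(s)G(s) has a pole at the origin (type 1), so the static position error constant is infinite and e_ss = 1/(1+∞) = 0.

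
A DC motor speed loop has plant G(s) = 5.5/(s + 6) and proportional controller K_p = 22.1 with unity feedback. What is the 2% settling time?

Closed-loop transfer function: T(s) = K_p·G(s)/(1 + K_p·G(s)) = 121.6/(s + 6 + 121.6) = 121.6/(s + 127.6).
Time constant τ = 1/127.6 = 0.00784 s, so the 2% settling time is about 4τ = 0.0314 s.

T_s ≈ 0.0314 s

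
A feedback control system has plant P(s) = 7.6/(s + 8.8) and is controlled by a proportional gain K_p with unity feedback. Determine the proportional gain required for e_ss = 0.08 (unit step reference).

The loop is type 0, so e_ss(step) = 1/(1 + K_pos) with K_pos = K_p·P(0).
P(0) = 0.8636. Require 1/(1 + K_p·0.8636) = 0.08, so 1 + 0.8636·K_p = 12.5.
K_p = (12.5 − 1)/0.8636 = 13.3.

K_p = 13.3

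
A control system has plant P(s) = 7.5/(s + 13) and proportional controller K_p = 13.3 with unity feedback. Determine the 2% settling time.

T_s ≈ 0.0355 s

Closed-loop transfer function: T(s) = K_p·P(s)/(1 + K_p·P(s)) = 99.75/(s + 13 + 99.75) = 99.75/(s + 112.8).
Time constant τ = 1/112.8 = 0.008869 s, so the 2% settling time is about 4τ = 0.0355 s.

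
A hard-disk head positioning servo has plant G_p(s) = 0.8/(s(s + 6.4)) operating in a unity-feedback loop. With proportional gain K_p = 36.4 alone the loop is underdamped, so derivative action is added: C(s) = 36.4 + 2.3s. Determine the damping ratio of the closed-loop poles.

Forward path: (36.4 + 2.3s)·0.8/(s(s+6.4)). The closed-loop characteristic equation is s² + (6.4 + 0.8·2.3)s + 0.8·36.4 = 0.
That is s² + 8.24s + 29.12 = 0, so ω_n = 5.396 rad/s and ζ = 8.24/(2·5.396) = 0.7635.

ζ = 0.763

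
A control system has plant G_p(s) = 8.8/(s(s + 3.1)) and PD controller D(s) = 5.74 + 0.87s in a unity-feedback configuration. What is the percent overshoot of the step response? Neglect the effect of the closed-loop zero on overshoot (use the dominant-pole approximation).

Forward path: (5.74 + 0.87s)·8.8/(s(s+3.1)). The closed-loop characteristic equation is s² + (3.1 + 8.8·0.87)s + 8.8·5.74 = 0.
That is s² + 10.76s + 50.51 = 0, so ω_n = 7.107 rad/s and ζ = 10.76/(2·7.107) = 0.7567.
%OS = 100·exp(−πζ/√(1−ζ²)) = 2.64%.

2.64%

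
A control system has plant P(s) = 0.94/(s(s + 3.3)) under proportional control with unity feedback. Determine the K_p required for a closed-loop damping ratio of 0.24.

K_p = 50.3

Closed-loop characteristic equation: s² + 3.3s + K_p·0.94 = 0.
So ω_n = √(0.94K_p) and 2ζω_n = 3.3, giving ζ = 3.3/(2√(0.94K_p)).
Setting ζ = 0.24: √(0.94K_p) = 3.3/(2·0.24) = 6.875, so K_p = 47.27/0.94 = 50.3.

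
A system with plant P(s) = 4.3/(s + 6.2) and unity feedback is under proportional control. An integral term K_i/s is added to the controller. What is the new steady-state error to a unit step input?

The integrator makes K_pos = lim_{s→0} C(s)G(s) infinite, so e_ss = 1/(1+K_pos) = 0.

0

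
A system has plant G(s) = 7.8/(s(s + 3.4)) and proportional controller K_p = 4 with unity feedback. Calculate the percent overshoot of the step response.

Closed-loop characteristic equation: s² + 3.4s + 31.2 = 0, so ω_n = 5.586 rad/s and ζ = 3.4/(2·5.586) = 0.3043.
%OS = 100·exp(−πζ/√(1−ζ²)) = 100·exp(−π·0.3043/√0.9074) = 36.6%.

36.6%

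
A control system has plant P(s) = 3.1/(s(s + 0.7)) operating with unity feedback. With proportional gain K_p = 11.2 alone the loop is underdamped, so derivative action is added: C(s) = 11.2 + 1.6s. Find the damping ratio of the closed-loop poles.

ζ = 0.48

Forward path: (11.2 + 1.6s)·3.1/(s(s+0.7)). The closed-loop characteristic equation is s² + (0.7 + 3.1·1.6)s + 3.1·11.2 = 0.
That is s² + 5.66s + 34.72 = 0, so ω_n = 5.892 rad/s and ζ = 5.66/(2·5.892) = 0.4803.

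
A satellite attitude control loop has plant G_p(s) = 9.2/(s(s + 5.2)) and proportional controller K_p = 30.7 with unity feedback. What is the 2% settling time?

From 1 + K_pG_p(s) = 0: s² + 5.2s + 282.4 = 0 ⇒ ω_n = 16.81, ζ = 0.1547.
2% settling time T_s ≈ 4/(ζω_n) = 4/2.6 = 1.54 s.

T_s ≈ 1.54 s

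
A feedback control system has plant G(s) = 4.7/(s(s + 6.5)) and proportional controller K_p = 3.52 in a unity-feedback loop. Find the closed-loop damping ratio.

1 + K_p·G(s) = 0 gives s² + 6.5s + 16.54 = 0.
Matching s² + 2ζω_n s + ω_n²: ω_n = √16.54 = 4.067 rad/s and 2ζω_n = 6.5, so ζ = 6.5/(2·4.067) = 0.799.

ζ = 0.799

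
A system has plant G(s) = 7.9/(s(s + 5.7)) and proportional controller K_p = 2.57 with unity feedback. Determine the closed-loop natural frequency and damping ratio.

With unity feedback the closed-loop characteristic equation is s² + 5.7s + 2.57·7.9 = s² + 5.7s + 20.3 = 0.
Matching s² + 2ζω_n s + ω_n²: ω_n = √20.3 = 4.506 rad/s and 2ζω_n = 5.7, so ζ = 5.7/(2·4.506) = 0.633.

ω_n = 4.51 rad/s, ζ = 0.633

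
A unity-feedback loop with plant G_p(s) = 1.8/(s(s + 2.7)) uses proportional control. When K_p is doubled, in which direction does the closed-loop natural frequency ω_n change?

ω_n = √(1.8·K_p), which grows with K_p.

increase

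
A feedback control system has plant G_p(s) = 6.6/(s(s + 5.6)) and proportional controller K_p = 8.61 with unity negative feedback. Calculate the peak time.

T_p = 0.449 s

Closed-loop characteristic equation: s² + 5.6s + 56.83 = 0, so ω_n = 7.538 rad/s and ζ = 5.6/(2·7.538) = 0.3714.
Damped frequency ω_d = ω_n√(1−ζ²) = 6.999 rad/s, so peak time T_p = π/ω_d = 0.449 s.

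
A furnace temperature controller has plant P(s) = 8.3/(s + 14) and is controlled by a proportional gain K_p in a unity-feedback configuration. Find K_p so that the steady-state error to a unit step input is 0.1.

K_p = 15.2

The loop is type 0, so e_ss(step) = 1/(1 + K_pos) with K_pos = K_p·P(0).
P(0) = 0.5929. Require 1/(1 + K_p·0.5929) = 0.1, so 1 + 0.5929·K_p = 10.
K_p = (10 − 1)/0.5929 = 15.2.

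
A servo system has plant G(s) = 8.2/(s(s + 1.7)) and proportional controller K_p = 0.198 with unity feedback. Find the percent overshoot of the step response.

6%

Closed-loop characteristic equation: s² + 1.7s + 1.624 = 0, so ω_n = 1.274 rad/s and ζ = 1.7/(2·1.274) = 0.6671.
%OS = 100·exp(−πζ/√(1−ζ²)) = 100·exp(−π·0.6671/√0.555) = 6%.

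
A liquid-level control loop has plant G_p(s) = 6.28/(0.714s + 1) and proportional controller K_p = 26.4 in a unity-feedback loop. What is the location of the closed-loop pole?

Closed loop: T(s) = K_p·G_p/(1+K_p·G_p) = 165.8/(0.714s + 1 + 165.8), with pole at s = −(1 + 165.8)/0.714 = −233.6.

s = -233.6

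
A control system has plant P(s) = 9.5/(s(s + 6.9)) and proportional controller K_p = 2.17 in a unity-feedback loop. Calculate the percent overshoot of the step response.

Closed-loop characteristic equation: s² + 6.9s + 20.61 = 0, so ω_n = 4.54 rad/s and ζ = 6.9/(2·4.54) = 0.7598.
%OS = 100·exp(−πζ/√(1−ζ²)) = 100·exp(−π·0.7598/√0.4226) = 2.54%.

2.54%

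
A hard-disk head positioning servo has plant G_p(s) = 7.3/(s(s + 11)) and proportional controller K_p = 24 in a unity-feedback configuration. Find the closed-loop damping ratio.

ζ = 0.416

With unity feedback the closed-loop characteristic equation is s² + 11s + 24·7.3 = s² + 11s + 175.2 = 0.
So ω_n² = 175.2 ⇒ ω_n = 13.24 rad/s, and ζ = 11/(2ω_n) = 0.416.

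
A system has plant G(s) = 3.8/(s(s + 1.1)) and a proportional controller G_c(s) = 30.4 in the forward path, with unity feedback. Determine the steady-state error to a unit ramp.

The loop has one pole at the origin (type 1). Velocity error constant K_v = lim_{s→0} s·G_c(s)G(s) = 30.4·3.8/1.1 = 105.
Steady-state error to a unit ramp: e_ss = 1/K_v = 0.00952.

0.00952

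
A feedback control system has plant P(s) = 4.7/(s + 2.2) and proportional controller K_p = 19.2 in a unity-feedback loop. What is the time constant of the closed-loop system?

τ = 0.0108 s

Closed-loop transfer function: T(s) = K_p·P(s)/(1 + K_p·P(s)) = 90.24/(s + 2.2 + 90.24) = 90.24/(s + 92.44).
Time constant τ = 1/92.44 = 0.0108 s.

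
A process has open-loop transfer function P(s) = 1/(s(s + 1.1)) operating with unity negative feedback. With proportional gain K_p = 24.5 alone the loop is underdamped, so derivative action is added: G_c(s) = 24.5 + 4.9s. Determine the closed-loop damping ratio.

ζ = 0.606

Forward path: (24.5 + 4.9s)·1/(s(s+1.1)). The closed-loop characteristic equation is s² + (1.1 + 1·4.9)s + 1·24.5 = 0.
That is s² + 6s + 24.5 = 0, so ω_n = 4.95 rad/s and ζ = 6/(2·4.95) = 0.6061.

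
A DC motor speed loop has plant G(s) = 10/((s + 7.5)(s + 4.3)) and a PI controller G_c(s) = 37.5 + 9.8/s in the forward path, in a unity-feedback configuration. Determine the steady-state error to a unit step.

0

The open loop G_c(s)G(s) has a pole at the origin (type 1), so the static position error constant is infinite and e_ss = 1/(1+∞) = 0.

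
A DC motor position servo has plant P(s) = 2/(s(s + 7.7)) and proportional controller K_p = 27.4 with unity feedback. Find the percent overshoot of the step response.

Closed-loop characteristic equation: s² + 7.7s + 54.8 = 0, so ω_n = 7.403 rad/s and ζ = 7.7/(2·7.403) = 0.5201.
%OS = 100·exp(−πζ/√(1−ζ²)) = 100·exp(−π·0.5201/√0.7295) = 14.8%.

14.8%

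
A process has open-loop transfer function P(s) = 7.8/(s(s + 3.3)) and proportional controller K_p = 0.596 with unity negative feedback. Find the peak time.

Closed-loop characteristic equation: s² + 3.3s + 4.649 = 0, so ω_n = 2.156 rad/s and ζ = 3.3/(2·2.156) = 0.7653.
Damped frequency ω_d = ω_n√(1−ζ²) = 1.388 rad/s, so peak time T_p = π/ω_d = 2.26 s.

T_p = 2.26 s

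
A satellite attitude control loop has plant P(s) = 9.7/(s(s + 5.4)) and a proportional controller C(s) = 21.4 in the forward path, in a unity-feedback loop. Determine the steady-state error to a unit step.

The open loop C(s)P(s) has a pole at the origin (type 1), so the static position error constant is infinite and e_ss = 1/(1+∞) = 0.

0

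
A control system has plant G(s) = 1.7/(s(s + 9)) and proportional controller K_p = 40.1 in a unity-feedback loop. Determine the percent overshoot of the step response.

From 1 + K_pG(s) = 0: s² + 9s + 68.17 = 0 ⇒ ω_n = 8.257, ζ = 0.545.
%OS = 100·exp(−πζ/√(1−ζ²)) = 100·exp(−π·0.545/√0.7029) = 13%.

13%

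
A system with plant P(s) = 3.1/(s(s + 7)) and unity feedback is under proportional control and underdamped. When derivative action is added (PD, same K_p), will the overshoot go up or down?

With PD the characteristic equation becomes s² + (a + K·K_d)s + K·K_p = 0; the damping term grows, ζ rises, overshoot falls.

decrease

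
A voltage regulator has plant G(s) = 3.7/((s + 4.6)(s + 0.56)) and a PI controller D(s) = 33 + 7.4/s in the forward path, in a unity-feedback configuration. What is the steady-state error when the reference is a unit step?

0

The open loop D(s)G(s) has a pole at the origin (type 1), so the static position error constant is infinite and e_ss = 1/(1+∞) = 0.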